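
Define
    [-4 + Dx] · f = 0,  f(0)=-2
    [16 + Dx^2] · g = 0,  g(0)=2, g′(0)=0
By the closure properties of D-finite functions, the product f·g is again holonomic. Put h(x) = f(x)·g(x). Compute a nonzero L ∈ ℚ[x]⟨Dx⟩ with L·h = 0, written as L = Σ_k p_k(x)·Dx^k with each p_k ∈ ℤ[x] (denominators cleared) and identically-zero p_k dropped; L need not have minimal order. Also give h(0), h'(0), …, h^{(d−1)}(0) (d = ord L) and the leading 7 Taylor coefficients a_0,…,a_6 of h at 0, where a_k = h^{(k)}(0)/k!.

L = 32 - 8·Dx + Dx^2  (order 2).
h: a_k = -4, -16, 0, 256/3, 512/3, 2048/15, 0, …
ICs: h(0) = -4, h′(0) = -16.

f: a_k = -2, -8, -16, -64/3, -64/3, -256/15, -512/45, …
g: a_k = 2, 0, -16, 0, 64/3, 0, -512/45, …
Sym-product of L_f,L_g gives L₀ (≤ ord 2).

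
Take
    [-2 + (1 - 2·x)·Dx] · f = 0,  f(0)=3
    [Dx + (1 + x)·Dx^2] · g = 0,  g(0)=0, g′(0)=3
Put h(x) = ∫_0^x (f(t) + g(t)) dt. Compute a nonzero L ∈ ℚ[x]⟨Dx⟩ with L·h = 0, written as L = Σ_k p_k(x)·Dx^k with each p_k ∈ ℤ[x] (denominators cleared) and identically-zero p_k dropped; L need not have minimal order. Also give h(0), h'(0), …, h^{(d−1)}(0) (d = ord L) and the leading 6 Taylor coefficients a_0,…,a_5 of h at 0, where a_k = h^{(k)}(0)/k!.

f: a_k = 3, 6, 12, 24, 48, 96, …
g: a_k = 0, 3, -3/2, 1, -3/4, 3/5, …
h₀=f+g: left-lcm gives L₀, ord ≤ 3.
h=∫₀ˣh₀: take L = L₀·Dx.
L = (32 + 8·x)·Dx^2 + (22 + 56·x + 16·x^2)·Dx^3 + (-5 + 3·x + 12·x^2 + 4·x^3)·Dx^4  (order 4).
h: a_k = 0, 3, 9/2, 7/2, 25/4, 189/20, …
ICs: h(0) = 0, h′(0) = 3, h′′(0) = 9, h′′′(0) = 21.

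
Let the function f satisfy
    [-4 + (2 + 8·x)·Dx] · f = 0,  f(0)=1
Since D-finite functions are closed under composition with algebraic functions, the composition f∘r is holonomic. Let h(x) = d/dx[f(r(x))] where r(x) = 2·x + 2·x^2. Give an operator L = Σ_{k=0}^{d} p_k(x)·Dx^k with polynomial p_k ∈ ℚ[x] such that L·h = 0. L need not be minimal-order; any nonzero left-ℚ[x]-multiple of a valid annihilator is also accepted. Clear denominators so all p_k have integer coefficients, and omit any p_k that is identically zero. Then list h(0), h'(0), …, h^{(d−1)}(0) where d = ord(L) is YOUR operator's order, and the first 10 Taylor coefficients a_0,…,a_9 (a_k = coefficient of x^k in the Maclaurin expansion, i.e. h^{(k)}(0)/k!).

f: a_k = 1, 2, -2, 4, -10, 28, -84, 264, -858, 2860, …
L₀ from L_f via x↦r, Dx↦r'^{-1}Dx.
Derive L from L₀ (diff closure).
L = -2 + (-1 - 10·x - 24·x^2 - 16·x^3)·Dx  (order 1).
h: a_k = 4, -8, 48, -288, 1760, -10944, 68992, -439552, 2823552, -18256640, …
ICs: h(0) = 4.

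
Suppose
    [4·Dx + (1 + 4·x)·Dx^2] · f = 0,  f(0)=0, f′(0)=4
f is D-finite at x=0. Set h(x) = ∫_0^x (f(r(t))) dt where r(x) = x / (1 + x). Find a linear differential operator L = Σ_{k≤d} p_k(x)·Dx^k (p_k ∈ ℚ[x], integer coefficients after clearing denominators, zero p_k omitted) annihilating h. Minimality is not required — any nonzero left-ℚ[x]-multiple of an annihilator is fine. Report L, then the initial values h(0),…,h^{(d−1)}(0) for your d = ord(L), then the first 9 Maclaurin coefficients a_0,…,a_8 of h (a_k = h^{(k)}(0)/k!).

f: a_k = 0, 4, -8, 64/3, -64, 1024/5, -2048/3, 16384/7, -8192, …
Change of var in L_f (x↦r) gives L₀.
Integrate: L := L₀·Dx.
L = (6 + 10·x)·Dx^2 + (1 + 6·x + 5·x^2)·Dx^3  (order 3).
h: a_k = 0, 0, 2, -4, 31/3, -156/5, 1562/15, -372, 19531/14, …
ICs: h(0) = 0, h′(0) = 0, h′′(0) = 4.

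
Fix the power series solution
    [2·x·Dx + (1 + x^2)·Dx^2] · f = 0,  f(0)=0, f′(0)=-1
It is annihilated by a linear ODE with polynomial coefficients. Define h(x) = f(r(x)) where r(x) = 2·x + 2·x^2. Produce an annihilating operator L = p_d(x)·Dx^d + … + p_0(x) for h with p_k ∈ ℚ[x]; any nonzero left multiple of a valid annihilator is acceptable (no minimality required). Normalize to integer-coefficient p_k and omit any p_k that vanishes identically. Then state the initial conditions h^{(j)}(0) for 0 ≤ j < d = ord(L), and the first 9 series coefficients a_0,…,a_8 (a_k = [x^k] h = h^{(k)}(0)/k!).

f: a_k = 0, -1, 0, 1/3, 0, -1/5, 0, 1/7, 0, …
L₀ from L_f via x↦r, Dx↦r'^{-1}Dx.
L = (-2 + 8·x + 32·x^2 + 48·x^3 + 24·x^4)·Dx + (1 + 2·x + 4·x^2 + 16·x^3 + 20·x^4 + 8·x^5)·Dx^2  (order 2).
h: a_k = 0, -2, -2, 8/3, 8, 8/5, -88/3, -320/7, 64, …
ICs: h(0) = 0, h′(0) = -2.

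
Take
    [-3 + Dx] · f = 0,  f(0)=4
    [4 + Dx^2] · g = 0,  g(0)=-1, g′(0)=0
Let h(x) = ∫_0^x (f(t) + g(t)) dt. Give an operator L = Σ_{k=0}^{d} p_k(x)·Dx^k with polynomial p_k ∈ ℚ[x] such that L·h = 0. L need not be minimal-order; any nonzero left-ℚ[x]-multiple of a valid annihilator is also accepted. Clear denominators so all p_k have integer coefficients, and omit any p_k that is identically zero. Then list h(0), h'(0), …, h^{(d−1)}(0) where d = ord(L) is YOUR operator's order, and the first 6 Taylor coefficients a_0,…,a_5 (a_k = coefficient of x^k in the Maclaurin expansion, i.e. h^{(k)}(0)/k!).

f: a_k = 4, 12, 18, 18, 27/2, 81/10, …
g: a_k = -1, 0, 2, 0, -2/3, 0, …
Weyl lclm of L_f,L_g ⇒ L₀ (ord ≤ 3).
Integrate: L := L₀·Dx.
L = -12·Dx + 4·Dx^2 - 3·Dx^3 + Dx^4  (order 4).
h: a_k = 0, 3, 6, 20/3, 9/2, 77/30, …
ICs: h(0) = 0, h′(0) = 3, h′′(0) = 12, h′′′(0) = 40.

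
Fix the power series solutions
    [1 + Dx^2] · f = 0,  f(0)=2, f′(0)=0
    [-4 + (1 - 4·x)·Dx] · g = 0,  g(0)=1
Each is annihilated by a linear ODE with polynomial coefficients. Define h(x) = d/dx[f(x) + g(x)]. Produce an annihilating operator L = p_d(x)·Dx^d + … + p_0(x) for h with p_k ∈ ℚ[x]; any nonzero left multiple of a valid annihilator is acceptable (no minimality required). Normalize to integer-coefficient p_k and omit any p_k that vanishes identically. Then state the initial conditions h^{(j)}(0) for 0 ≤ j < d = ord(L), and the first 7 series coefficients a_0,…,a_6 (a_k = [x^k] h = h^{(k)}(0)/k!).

f: a_k = 2, 0, -1, 0, 1/12, 0, -1/360, …
g: a_k = 1, 4, 16, 64, 256, 1024, 4096, …
L₀ := lclm(L_f,L_g); ord L₀ ≤ 2+1.
h=h₀': d/dx-closure on L₀ ⇒ L.
L = (1544 - 64·x + 128·x^2) + (-97 + 396·x - 48·x^2 + 64·x^3)·Dx + (1544 - 64·x + 128·x^2)·Dx^2 + (-97 + 396·x - 48·x^2 + 64·x^3)·Dx^3  (order 3).
h: a_k = 4, 30, 192, 3073/3, 5120, 1474559/60, 114688, …
ICs: h(0) = 4, h′(0) = 30, h′′(0) = 384.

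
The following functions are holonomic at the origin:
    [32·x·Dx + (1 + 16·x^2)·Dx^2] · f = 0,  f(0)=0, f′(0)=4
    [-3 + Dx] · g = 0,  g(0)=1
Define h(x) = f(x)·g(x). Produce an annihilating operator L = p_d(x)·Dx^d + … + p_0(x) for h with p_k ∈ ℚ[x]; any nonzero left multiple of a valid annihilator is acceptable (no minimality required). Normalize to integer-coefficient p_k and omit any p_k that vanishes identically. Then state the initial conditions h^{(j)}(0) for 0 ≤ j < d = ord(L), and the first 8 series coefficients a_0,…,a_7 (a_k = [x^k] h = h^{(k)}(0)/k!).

f: a_k = 0, 4, 0, -64/3, 0, 1024/5, 0, -16384/7, …
g: a_k = 1, 3, 9/2, 9/2, 27/8, 81/40, 81/80, 243/560, …
Sym-product of L_f,L_g gives L₀ (≤ ord 2).
L = (9 - 96·x + 144·x^2) + (-6 + 32·x - 96·x^2)·Dx + (1 + 16·x^2)·Dx^2  (order 2).
h: a_k = 0, 4, 12, -10/3, -46, 1223/10, 1053/2, -208169/140, …
ICs: h(0) = 0, h′(0) = 4.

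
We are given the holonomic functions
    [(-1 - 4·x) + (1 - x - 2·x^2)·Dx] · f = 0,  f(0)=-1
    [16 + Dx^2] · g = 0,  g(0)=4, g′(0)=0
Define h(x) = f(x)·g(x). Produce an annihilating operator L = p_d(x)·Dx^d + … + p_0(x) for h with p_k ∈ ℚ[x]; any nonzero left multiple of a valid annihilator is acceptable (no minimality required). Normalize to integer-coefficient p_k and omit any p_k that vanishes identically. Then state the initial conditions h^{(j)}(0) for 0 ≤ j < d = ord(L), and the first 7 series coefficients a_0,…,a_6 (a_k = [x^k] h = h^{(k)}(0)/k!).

L = (-12 + 16·x + 32·x^2) + (2 + 8·x)·Dx + (-1 + x + 2·x^2)·Dx^2  (order 2).
h: a_k = -4, -4, 20, 12, 28/3, 100/3, 3364/45, …
ICs: h(0) = -4, h′(0) = -4.

f: a_k = -1, -1, -3, -5, -11, -21, -43, …
g: a_k = 4, 0, -32, 0, 128/3, 0, -1024/45, …
L₀ := L_f ⊗_s L_g (sym. prod.), ord ≤ 2.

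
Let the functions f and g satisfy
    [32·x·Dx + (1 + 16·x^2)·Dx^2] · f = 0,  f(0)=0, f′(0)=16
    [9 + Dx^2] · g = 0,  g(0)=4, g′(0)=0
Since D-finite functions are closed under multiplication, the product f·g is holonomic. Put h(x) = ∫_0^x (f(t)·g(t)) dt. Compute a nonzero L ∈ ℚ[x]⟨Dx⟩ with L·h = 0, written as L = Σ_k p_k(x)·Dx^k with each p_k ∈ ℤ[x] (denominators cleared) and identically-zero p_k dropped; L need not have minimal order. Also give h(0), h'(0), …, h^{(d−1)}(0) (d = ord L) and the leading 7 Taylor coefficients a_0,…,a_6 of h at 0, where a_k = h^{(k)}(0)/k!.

L = (16425 + 696384·x^2 + 2778624·x^4 + 11943936·x^6 + 47775744·x^8)·Dx + (23616·x + 543744·x^3 + 3981312·x^5 + 21233664·x^7)·Dx^2 + (2050 + 87168·x^2 + 470016·x^4 + 2654208·x^6 + 10616832·x^8)·Dx^3 + (2624·x + 60416·x^3 + 442368·x^5 + 2359296·x^7)·Dx^4 + (25 + 1088·x^2 + 17920·x^4 + 147456·x^6 + 589824·x^8)·Dx^5  (order 5).
h: a_k = 0, 0, 32, 0, -472/3, 0, 12572/15, …
ICs: h(0) = 0, h′(0) = 0, h′′(0) = 64, h′′′(0) = 0, h′′′′(0) = -3776.

f: a_k = 0, 16, 0, -256/3, 0, 4096/5, 0, …
g: a_k = 4, 0, -18, 0, 27/2, 0, -81/20, …
h₀=f·g: eliminate ⇒ L₀, order ≤ 2·2.
h=∫₀ˣh₀: take L = L₀·Dx.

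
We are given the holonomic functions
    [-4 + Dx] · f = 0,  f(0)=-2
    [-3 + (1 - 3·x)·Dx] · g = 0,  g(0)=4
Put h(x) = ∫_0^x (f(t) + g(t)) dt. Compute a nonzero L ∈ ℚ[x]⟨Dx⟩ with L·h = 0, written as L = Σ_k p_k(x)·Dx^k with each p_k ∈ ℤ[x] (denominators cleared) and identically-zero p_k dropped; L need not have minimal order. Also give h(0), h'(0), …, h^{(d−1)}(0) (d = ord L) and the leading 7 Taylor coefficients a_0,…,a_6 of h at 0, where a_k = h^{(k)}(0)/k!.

f: a_k = -2, -8, -16, -64/3, -64/3, -256/15, -512/45, …
g: a_k = 4, 12, 36, 108, 324, 972, 2916, …
h₀=f+g: left-lcm gives L₀, ord ≤ 2.
Integrate: L := L₀·Dx.
L = (24 + 144·x)·Dx + (-2 - 96·x + 144·x^2)·Dx^2 + (-1 + 15·x - 36·x^2)·Dx^3  (order 3).
h: a_k = 0, 2, 2, 20/3, 65/3, 908/15, 7162/45, …
ICs: h(0) = 0, h′(0) = 2, h′′(0) = 4.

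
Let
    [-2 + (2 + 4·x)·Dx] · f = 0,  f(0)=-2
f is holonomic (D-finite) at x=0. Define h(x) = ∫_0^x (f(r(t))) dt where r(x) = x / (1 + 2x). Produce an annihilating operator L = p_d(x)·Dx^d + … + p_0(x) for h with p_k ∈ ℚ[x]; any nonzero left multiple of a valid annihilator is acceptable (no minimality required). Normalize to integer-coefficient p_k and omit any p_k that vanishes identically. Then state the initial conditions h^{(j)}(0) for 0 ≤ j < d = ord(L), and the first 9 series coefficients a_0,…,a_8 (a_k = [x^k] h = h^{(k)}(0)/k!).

L = -Dx + (1 + 6·x + 8·x^2)·Dx^2  (order 2).
h: a_k = 0, -2, -1, 5/3, -13/4, 141/20, -133/8, 2353/56, -7205/64, …
ICs: h(0) = 0, h′(0) = -2.

f: a_k = -2, -2, 1, -1, 5/4, -7/4, 21/8, -33/8, 429/64, …
L₀ from L_f via x↦r, Dx↦r'^{-1}Dx.
∫: right-multiply L₀ by Dx.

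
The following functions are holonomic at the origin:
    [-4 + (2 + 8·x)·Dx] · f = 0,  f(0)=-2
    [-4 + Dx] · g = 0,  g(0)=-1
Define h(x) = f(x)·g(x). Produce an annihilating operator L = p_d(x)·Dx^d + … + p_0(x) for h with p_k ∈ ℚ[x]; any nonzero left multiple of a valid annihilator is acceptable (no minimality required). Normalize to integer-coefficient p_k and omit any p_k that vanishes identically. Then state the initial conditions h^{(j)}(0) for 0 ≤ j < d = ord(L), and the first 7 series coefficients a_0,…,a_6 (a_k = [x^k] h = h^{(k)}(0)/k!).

L = (-6 - 16·x) + (1 + 4·x)·Dx  (order 1).
h: a_k = 2, 12, 28, 136/3, 44, 856/15, -712/45, …
ICs: h(0) = 2.

f: a_k = -2, -4, 4, -8, 20, -56, 168, …
g: a_k = -1, -4, -8, -32/3, -32/3, -128/15, -256/45, …
h₀=f·g: eliminate ⇒ L₀, order ≤ 1·1.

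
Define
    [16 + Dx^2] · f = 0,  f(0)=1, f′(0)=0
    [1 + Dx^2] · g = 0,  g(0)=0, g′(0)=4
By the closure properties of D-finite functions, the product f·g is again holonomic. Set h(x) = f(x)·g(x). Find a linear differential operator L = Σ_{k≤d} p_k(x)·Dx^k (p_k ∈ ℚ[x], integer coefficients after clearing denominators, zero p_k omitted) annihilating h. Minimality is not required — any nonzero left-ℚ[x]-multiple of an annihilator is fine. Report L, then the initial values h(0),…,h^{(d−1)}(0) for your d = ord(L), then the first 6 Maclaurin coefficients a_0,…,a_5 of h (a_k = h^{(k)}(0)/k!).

L = 225 + 34·Dx^2 + Dx^4  (order 4).
h: a_k = 0, 4, 0, -98/3, 0, 1441/30, …
ICs: h(0) = 0, h′(0) = 4, h′′(0) = 0, h′′′(0) = -196.

f: a_k = 1, 0, -8, 0, 32/3, 0, …
g: a_k = 0, 4, 0, -2/3, 0, 1/30, …
Product ⇒ symmetric product L₀, ord ≤ 4.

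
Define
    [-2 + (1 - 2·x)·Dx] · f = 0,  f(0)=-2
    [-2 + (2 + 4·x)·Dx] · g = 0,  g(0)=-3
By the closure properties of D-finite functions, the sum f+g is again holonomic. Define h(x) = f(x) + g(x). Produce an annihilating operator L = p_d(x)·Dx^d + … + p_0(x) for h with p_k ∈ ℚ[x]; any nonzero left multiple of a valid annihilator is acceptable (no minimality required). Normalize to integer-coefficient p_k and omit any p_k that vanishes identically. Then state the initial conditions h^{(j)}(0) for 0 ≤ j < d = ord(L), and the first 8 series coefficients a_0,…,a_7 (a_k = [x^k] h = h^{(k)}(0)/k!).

f: a_k = -2, -4, -8, -16, -32, -64, -128, -256, …
g: a_k = -3, -3, 3/2, -3/2, 15/8, -21/8, 63/16, -99/16, …
h₀=f+g: left-lcm gives L₀, ord ≤ 2.
L = (-10 - 12·x) + (9 + 28·x + 36·x^2)·Dx + (-1 - 6·x + 4·x^2 + 24·x^3)·Dx^2  (order 2).
h: a_k = -5, -7, -13/2, -35/2, -241/8, -533/8, -1985/16, -4195/16, …
ICs: h(0) = -5, h′(0) = -7.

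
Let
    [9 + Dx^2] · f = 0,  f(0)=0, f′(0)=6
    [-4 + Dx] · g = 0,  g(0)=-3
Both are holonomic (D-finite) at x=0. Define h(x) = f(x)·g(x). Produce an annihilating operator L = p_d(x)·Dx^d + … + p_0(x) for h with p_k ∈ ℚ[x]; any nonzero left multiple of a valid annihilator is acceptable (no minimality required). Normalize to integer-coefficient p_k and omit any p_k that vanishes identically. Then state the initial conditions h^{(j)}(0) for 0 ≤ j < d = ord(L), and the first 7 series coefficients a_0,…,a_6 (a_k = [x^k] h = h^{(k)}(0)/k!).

L = 25 - 8·Dx + Dx^2  (order 2).
h: a_k = 0, -18, -72, -117, -84, 237/20, 429/5, …
ICs: h(0) = 0, h′(0) = -18.

f: a_k = 0, 6, 0, -9, 0, 81/20, 0, …
g: a_k = -3, -12, -24, -32, -32, -128/5, -256/15, …
f·g: L₀ = L_f ⊗_s L_g, ord ≤ 2·1.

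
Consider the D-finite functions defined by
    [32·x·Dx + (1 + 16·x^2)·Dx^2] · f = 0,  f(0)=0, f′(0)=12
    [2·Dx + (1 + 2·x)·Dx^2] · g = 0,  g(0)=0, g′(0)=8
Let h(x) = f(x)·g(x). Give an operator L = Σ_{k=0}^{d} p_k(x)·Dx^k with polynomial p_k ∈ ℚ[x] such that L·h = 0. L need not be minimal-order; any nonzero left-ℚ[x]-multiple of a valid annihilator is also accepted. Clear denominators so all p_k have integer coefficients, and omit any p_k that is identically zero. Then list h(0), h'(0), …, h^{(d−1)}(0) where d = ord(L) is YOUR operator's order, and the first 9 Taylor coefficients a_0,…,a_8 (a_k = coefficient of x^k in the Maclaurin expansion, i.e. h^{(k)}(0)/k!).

L = (2304 + 8960·x + 114688·x^2 + 552960·x^3 + 983040·x^4 + 851968·x^5 + 1048576·x^7)·Dx + (1032 + 14720·x + 111872·x^2 + 616448·x^3 + 1884160·x^4 + 3047424·x^5 + 2293760·x^6 + 1572864·x^7 + 3670016·x^8)·Dx^2 + (72 + 2512·x + 19968·x^2 + 99072·x^3 + 393216·x^4 + 1019904·x^5 + 1572864·x^6 + 1376256·x^7 + 1572864·x^8 + 2097152·x^9)·Dx^3 + (17 + 132·x + 964·x^2 + 4864·x^3 + 18432·x^4 + 55296·x^5 + 129024·x^6 + 196608·x^7 + 196608·x^8 + 262144·x^9 + 262144·x^10)·Dx^4  (order 4).
h: a_k = 0, 0, 96, -96, -384, 320, 68096/15, -22016/5, -251904/5, …
ICs: h(0) = 0, h′(0) = 0, h′′(0) = 192, h′′′(0) = -576.

f: a_k = 0, 12, 0, -64, 0, 3072/5, 0, -49152/7, 0, …
g: a_k = 0, 8, -8, 32/3, -16, 128/5, -128/3, 512/7, -128, …
Product ⇒ symmetric product L₀, ord ≤ 4.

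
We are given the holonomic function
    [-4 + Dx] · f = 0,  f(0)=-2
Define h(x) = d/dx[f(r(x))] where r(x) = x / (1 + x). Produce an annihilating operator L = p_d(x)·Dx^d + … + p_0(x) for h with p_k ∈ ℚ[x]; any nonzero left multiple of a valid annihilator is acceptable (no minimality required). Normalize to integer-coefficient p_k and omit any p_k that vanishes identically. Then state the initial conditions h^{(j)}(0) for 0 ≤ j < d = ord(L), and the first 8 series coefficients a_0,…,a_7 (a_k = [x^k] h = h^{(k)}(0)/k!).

f: a_k = -2, -8, -16, -64/3, -64/3, -256/15, -512/45, -2048/315, …
f∘r: x↦r, Dx↦Dx/r' in L_f ⇒ L₀.
Differentiate: ansatz ord ≤ ord L₀ ⇒ L.
L = (2 - 2·x) + (-1 - 2·x - x^2)·Dx  (order 1).
h: a_k = -8, -16, 8, 32/3, -56/3, 176/15, 136/45, -5056/315, …
ICs: h(0) = -8.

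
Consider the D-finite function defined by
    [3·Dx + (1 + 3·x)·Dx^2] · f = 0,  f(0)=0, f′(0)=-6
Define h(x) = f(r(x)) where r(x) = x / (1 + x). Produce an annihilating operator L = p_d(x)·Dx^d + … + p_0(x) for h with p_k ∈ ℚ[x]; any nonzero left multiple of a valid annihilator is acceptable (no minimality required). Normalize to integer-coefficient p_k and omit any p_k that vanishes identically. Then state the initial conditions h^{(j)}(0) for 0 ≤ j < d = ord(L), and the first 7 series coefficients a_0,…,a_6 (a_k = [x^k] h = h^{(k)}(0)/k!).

f: a_k = 0, -6, 9, -18, 81/2, -486/5, 243, …
Substitute x→r, Dx→(1/r')Dx; clear ⇒ L₀.
L = (5 + 8·x)·Dx + (1 + 5·x + 4·x^2)·Dx^2  (order 2).
h: a_k = 0, -6, 15, -42, 255/2, -2046/5, 1365, …
ICs: h(0) = 0, h′(0) = -6.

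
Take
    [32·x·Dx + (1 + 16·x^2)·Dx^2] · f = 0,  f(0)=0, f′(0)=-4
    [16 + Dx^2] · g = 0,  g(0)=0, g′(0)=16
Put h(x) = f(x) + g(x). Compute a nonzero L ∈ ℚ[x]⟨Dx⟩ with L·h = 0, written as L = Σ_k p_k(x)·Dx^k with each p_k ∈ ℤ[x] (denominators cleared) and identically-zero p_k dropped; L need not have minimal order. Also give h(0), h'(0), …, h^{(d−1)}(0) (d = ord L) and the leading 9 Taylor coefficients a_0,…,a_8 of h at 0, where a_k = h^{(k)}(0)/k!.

L = (-5632·x + 114688·x^3 + 131072·x^5)·Dx + (-16 + 1792·x^2 + 36864·x^4 + 65536·x^6)·Dx^2 + (-352·x + 7168·x^3 + 8192·x^5)·Dx^3 + (-1 + 112·x^2 + 2304·x^4 + 4096·x^6)·Dx^4  (order 4).
h: a_k = 0, 12, 0, -64/3, 0, -512/3, 0, 733184/315, 0, …
ICs: h(0) = 0, h′(0) = 12, h′′(0) = 0, h′′′(0) = -128.

f: a_k = 0, -4, 0, 64/3, 0, -1024/5, 0, 16384/7, 0, …
g: a_k = 0, 16, 0, -128/3, 0, 512/15, 0, -4096/315, 0, …
Weyl lclm of L_f,L_g ⇒ L₀ (ord ≤ 4).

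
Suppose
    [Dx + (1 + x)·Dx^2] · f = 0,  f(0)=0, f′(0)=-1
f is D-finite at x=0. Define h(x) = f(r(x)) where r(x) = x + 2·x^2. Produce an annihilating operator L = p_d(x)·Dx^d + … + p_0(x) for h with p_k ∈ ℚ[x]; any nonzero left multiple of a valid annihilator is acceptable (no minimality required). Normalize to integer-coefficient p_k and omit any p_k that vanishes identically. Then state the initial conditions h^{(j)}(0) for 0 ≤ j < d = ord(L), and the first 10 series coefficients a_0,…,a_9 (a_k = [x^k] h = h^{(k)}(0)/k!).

L = (-3 + 4·x + 8·x^2)·Dx + (1 + 5·x + 6·x^2 + 8·x^3)·Dx^2  (order 2).
h: a_k = 0, -1, -3/2, 5/3, 1/4, -11/5, 3/2, 13/7, -31/8, 5/9, …
ICs: h(0) = 0, h′(0) = -1.

f: a_k = 0, -1, 1/2, -1/3, 1/4, -1/5, 1/6, -1/7, 1/8, -1/9, …
Substitute x→r, Dx→(1/r')Dx; clear ⇒ L₀.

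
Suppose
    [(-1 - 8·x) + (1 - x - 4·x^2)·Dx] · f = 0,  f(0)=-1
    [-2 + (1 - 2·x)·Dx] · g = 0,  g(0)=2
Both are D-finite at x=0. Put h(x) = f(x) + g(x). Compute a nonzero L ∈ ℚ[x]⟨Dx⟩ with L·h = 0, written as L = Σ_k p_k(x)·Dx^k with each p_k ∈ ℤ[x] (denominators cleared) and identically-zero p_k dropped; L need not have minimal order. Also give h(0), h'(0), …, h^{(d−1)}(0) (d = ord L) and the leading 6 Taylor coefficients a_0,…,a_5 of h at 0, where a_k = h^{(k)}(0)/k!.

L = (12 - 48·x + 192·x^2 - 128·x^3) + (-2 - 96·x^2 + 352·x^3 - 256·x^4)·Dx + (-1 + 11·x - 30·x^2 + 80·x^4 - 64·x^5)·Dx^2  (order 2).
h: a_k = 1, 3, 3, 7, 3, -1, …
ICs: h(0) = 1, h′(0) = 3.

f: a_k = -1, -1, -5, -9, -29, -65, …
g: a_k = 2, 4, 8, 16, 32, 64, …
h₀=f+g: left-lcm gives L₀, ord ≤ 2.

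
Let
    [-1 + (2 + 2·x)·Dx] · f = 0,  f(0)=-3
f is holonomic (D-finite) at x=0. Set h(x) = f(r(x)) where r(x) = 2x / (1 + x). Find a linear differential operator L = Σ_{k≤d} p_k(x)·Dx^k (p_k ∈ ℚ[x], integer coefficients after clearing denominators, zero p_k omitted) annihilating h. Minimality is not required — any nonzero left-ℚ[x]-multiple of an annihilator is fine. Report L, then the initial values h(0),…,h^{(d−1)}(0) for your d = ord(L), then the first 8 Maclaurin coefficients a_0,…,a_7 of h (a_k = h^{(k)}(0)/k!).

f: a_k = -3, -3/2, 3/8, -3/16, 15/128, -21/256, 63/1024, -99/2048, …
Substitute x→r, Dx→(1/r')Dx; clear ⇒ L₀.
L = -1 + (1 + 4·x + 3·x^2)·Dx  (order 1).
h: a_k = -3, -3, 9/2, -15/2, 111/8, -225/8, 981/16, -2259/16, …
ICs: h(0) = -3.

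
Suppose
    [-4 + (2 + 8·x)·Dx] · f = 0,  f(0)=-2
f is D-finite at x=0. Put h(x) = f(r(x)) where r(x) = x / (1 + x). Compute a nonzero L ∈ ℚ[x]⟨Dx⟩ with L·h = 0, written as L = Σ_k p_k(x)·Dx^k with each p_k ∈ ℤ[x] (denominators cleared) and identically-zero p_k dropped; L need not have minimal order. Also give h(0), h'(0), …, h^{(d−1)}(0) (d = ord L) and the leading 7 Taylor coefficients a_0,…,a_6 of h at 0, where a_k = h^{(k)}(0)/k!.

f: a_k = -2, -4, 4, -8, 20, -56, 168, …
L₀ from L_f via x↦r, Dx↦r'^{-1}Dx.
L = -2 + (1 + 6·x + 5·x^2)·Dx  (order 1).
h: a_k = -2, -4, 8, -20, 60, -204, 752, …
ICs: h(0) = -2.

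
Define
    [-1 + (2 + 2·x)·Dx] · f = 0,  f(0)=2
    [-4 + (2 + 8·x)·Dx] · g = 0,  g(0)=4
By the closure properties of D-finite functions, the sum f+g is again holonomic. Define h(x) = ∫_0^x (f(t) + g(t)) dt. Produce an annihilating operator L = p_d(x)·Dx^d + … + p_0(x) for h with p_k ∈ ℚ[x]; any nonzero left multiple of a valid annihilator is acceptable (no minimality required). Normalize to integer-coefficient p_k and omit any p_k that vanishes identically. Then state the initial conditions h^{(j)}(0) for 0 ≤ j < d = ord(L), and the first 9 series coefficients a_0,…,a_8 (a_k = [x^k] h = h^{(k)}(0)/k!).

L = -2·Dx + (5 + 8·x)·Dx^2 + (2 + 10·x + 8·x^2)·Dx^3  (order 3).
h: a_k = 0, 6, 9/2, -11/4, 129/32, -513/64, 4781/256, -24579/512, 1081377/8192, …
ICs: h(0) = 0, h′(0) = 6, h′′(0) = 9.

f: a_k = 2, 1, -1/4, 1/8, -5/64, 7/128, -21/512, 33/1024, -429/16384, …
g: a_k = 4, 8, -8, 16, -40, 112, -336, 1056, -3432, …
h₀=f+g: left-lcm gives L₀, ord ≤ 2.
∫: right-multiply L₀ by Dx.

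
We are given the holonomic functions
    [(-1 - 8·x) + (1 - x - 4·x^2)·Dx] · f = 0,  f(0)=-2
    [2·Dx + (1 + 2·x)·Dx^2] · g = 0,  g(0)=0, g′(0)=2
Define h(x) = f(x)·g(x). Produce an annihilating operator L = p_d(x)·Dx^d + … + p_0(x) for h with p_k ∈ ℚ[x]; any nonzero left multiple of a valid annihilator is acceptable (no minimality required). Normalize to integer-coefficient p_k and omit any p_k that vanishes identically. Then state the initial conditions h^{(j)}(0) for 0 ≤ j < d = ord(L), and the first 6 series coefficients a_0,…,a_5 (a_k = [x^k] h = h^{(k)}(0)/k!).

f: a_k = -2, -2, -10, -18, -58, -130, …
g: a_k = 0, 2, -2, 8/3, -4, 32/5, …
h₀=f·g: eliminate ⇒ L₀, order ≤ 1·2.
L = (10 + 32·x) + (22·x + 40·x^2)·Dx + (-1 - x + 6·x^2 + 8·x^3)·Dx^2  (order 2).
h: a_k = 0, -4, 0, -64/3, -40/3, -1672/15, …
ICs: h(0) = 0, h′(0) = -4.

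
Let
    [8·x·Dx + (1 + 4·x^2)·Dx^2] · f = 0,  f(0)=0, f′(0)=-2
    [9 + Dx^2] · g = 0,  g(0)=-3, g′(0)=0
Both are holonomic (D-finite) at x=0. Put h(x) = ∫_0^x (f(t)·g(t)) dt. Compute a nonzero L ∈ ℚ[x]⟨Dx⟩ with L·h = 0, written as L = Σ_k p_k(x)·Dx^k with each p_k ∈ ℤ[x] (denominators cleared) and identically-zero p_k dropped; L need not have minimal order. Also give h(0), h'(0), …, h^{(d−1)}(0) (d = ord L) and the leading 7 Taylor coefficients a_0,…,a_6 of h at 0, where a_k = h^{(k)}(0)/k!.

L = (2925 + 31536·x^2 + 95904·x^4 + 186624·x^6 + 186624·x^8)·Dx + (2448·x + 20160·x^3 + 62208·x^5 + 82944·x^7)·Dx^2 + (442 + 5088·x^2 + 19008·x^4 + 41472·x^6 + 41472·x^8)·Dx^3 + (272·x + 2240·x^3 + 6912·x^5 + 9216·x^7)·Dx^4 + (13 + 176·x^2 + 928·x^4 + 2304·x^6 + 2304·x^8)·Dx^5  (order 5).
h: a_k = 0, 0, 3, 0, -35/4, 0, 503/40, …
ICs: h(0) = 0, h′(0) = 0, h′′(0) = 6, h′′′(0) = 0, h′′′′(0) = -210.

f: a_k = 0, -2, 0, 8/3, 0, -32/5, 0, …
g: a_k = -3, 0, 27/2, 0, -81/8, 0, 243/80, …
L₀ := L_f ⊗_s L_g (sym. prod.), ord ≤ 4.
h=∫₀ˣh₀: take L = L₀·Dx.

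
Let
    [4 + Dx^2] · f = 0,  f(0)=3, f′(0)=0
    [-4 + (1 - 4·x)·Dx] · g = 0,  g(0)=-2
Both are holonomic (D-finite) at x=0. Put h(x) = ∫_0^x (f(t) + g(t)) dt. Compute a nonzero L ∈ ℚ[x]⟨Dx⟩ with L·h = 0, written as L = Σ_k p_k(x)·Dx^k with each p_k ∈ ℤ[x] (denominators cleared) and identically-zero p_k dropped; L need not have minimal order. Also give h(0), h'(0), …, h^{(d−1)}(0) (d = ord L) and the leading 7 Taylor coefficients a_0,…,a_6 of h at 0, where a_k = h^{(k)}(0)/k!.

f: a_k = 3, 0, -6, 0, 2, 0, -4/15, …
g: a_k = -2, -8, -32, -128, -512, -2048, -8192, …
Sum ⇒ L₀ = lclm(L_f,L_g) in ℚ(x)⟨Dx⟩.
h=∫₀ˣh₀: take L = L₀·Dx.
L = (-400 + 128·x - 256·x^2)·Dx + (36 - 176·x + 192·x^2 - 256·x^3)·Dx^2 + (-100 + 32·x - 64·x^2)·Dx^3 + (9 - 44·x + 48·x^2 - 64·x^3)·Dx^4  (order 4).
h: a_k = 0, 1, -4, -38/3, -32, -102, -1024/3, …
ICs: h(0) = 0, h′(0) = 1, h′′(0) = -8, h′′′(0) = -76.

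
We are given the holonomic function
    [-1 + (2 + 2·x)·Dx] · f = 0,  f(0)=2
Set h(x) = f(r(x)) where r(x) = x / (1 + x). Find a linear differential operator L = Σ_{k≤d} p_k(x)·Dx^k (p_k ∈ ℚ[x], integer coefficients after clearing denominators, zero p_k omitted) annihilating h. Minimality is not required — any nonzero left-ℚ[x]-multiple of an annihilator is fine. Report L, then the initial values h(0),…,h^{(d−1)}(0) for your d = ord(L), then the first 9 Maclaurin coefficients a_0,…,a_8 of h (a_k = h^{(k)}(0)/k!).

L = -1 + (2 + 6·x + 4·x^2)·Dx  (order 1).
h: a_k = 2, 1, -5/4, 13/8, -141/64, 399/128, -2353/512, 7205/1024, -182461/16384, …
ICs: h(0) = 2.

f: a_k = 2, 1, -1/4, 1/8, -5/64, 7/128, -21/512, 33/1024, -429/16384, …
Change of var in L_f (x↦r) gives L₀.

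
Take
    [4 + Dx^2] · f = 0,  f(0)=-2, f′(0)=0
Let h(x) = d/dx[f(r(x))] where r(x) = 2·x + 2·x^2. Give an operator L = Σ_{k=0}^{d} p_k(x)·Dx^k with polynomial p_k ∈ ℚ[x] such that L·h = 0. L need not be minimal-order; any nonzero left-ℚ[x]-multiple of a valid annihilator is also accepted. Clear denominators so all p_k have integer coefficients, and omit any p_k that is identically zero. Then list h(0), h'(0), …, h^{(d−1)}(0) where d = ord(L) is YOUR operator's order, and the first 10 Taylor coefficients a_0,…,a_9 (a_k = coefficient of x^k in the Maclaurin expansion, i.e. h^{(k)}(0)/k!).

f: a_k = -2, 0, 4, 0, -4/3, 0, 8/45, 0, -4/315, 0, …
Change of var in L_f (x↦r) gives L₀.
h₀' ⇒ L via d/dx closure of L₀.
L = (28 + 128·x + 384·x^2 + 512·x^3 + 256·x^4) + (-6 - 12·x)·Dx + (1 + 4·x + 4·x^2)·Dx^2  (order 2).
h: a_k = 0, 32, 96, -64/3, -1280/3, -10496/15, -1792/15, 368128/315, 63488/35, 2274304/2835, …
ICs: h(0) = 0, h′(0) = 32.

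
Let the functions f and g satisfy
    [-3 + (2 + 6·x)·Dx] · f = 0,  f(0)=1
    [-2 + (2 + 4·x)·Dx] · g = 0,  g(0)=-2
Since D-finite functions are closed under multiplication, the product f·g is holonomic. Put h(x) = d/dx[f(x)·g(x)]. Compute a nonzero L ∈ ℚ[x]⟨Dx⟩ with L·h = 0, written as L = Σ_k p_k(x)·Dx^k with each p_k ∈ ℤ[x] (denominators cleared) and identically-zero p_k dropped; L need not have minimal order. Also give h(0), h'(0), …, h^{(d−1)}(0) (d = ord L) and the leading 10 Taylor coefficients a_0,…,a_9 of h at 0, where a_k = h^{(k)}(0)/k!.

f: a_k = 1, 3/2, -9/8, 27/16, -405/128, 1701/256, -15309/1024, 72171/2048, -2814669/32768, 14073345/65536, …
g: a_k = -2, -2, 1, -1, 5/4, -7/4, 21/8, -33/8, 429/64, -715/64, …
L₀ := L_f ⊗_s L_g (sym. prod.), ord ≤ 1.
Derive L from L₀ (diff closure).
L = -1 + (-10 - 74·x - 180·x^2 - 144·x^3)·Dx  (order 1).
h: a_k = -5, 1/2, -15/8, 101/16, -2575/128, 15903/256, -192675/1024, 1153005/2048, -54766575/32768, 323535035/65536, …
ICs: h(0) = -5.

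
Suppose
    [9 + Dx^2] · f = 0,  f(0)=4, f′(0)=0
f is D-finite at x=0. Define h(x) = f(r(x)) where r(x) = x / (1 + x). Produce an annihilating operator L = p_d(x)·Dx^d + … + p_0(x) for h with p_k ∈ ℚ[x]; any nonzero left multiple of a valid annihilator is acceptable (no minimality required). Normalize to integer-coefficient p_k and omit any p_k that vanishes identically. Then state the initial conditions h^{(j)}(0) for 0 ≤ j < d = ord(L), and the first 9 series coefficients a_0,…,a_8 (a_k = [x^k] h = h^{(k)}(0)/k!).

f: a_k = 4, 0, -18, 0, 27/2, 0, -81/20, 0, 729/1120, …
f∘r: x↦r, Dx↦Dx/r' in L_f ⇒ L₀.
L = 9 + (2 + 6·x + 6·x^2 + 2·x^3)·Dx + (1 + 4·x + 6·x^2 + 4·x^3 + x^4)·Dx^2  (order 2).
h: a_k = 4, 0, -18, 36, -81/2, 18, 819/20, -1377/10, 293553/1120, …
ICs: h(0) = 4, h′(0) = 0.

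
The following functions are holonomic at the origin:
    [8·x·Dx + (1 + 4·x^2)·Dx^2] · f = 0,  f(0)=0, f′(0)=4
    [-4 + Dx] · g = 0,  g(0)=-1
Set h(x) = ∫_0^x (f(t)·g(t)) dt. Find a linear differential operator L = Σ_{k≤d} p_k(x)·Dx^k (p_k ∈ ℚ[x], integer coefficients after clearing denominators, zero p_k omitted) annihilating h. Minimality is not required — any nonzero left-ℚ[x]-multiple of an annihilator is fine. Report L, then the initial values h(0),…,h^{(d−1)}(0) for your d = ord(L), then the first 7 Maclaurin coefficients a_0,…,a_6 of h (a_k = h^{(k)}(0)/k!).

f: a_k = 0, 4, 0, -16/3, 0, 64/5, 0, …
g: a_k = -1, -4, -8, -32/3, -32/3, -128/15, -256/45, …
h₀=f·g: eliminate ⇒ L₀, order ≤ 2·1.
Integrate: L := L₀·Dx.
L = (16 - 32·x + 64·x^2)·Dx + (-8 + 8·x - 32·x^2)·Dx^2 + (1 + 4·x^2)·Dx^3  (order 3).
h: a_k = 0, 0, -2, -16/3, -20/3, -64/15, -32/15, …
ICs: h(0) = 0, h′(0) = 0, h′′(0) = -4.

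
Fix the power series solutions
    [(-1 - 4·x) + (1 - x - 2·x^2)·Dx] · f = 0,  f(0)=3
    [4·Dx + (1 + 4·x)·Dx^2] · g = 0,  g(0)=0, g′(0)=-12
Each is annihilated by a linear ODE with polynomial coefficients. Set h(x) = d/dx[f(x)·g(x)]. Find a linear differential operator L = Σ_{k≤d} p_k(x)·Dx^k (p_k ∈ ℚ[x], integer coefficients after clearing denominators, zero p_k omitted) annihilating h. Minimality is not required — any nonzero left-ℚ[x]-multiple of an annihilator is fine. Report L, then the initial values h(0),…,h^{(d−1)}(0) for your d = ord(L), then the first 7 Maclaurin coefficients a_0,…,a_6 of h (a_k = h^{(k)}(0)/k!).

L = (36 + 144·x + 288·x^2) + (-1 + 24·x + 168·x^2 + 224·x^3)·Dx + (-1 - 7·x - 6·x^2 + 32·x^3 + 32·x^4)·Dx^2  (order 2).
h: a_k = -36, 72, -684, 1680, -9396, 153144/5, -690156/5, …
ICs: h(0) = -36, h′(0) = 72.

f: a_k = 3, 3, 9, 15, 33, 63, 129, …
g: a_k = 0, -12, 24, -64, 192, -3072/5, 2048, …
f·g: L₀ = L_f ⊗_s L_g, ord ≤ 1·2.
h=h₀': d/dx-closure on L₀ ⇒ L.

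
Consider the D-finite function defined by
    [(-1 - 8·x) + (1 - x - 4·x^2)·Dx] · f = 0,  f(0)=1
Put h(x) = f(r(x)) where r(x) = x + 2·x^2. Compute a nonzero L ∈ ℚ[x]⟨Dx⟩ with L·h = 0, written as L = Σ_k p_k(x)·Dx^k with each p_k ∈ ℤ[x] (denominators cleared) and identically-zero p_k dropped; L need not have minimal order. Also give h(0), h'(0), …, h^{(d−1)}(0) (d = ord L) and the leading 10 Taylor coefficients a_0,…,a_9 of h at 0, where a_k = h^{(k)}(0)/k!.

f: a_k = 1, 1, 5, 9, 29, 65, 181, 441, 1165, 2929, …
f∘r: x↦r, Dx↦Dx/r' in L_f ⇒ L₀.
L = (1 + 12·x + 48·x^2 + 64·x^3) + (-1 + x + 6·x^2 + 16·x^3 + 16·x^4)·Dx  (order 1).
h: a_k = 1, 1, 7, 29, 103, 405, 1599, 6141, 23863, 92773, …
ICs: h(0) = 1.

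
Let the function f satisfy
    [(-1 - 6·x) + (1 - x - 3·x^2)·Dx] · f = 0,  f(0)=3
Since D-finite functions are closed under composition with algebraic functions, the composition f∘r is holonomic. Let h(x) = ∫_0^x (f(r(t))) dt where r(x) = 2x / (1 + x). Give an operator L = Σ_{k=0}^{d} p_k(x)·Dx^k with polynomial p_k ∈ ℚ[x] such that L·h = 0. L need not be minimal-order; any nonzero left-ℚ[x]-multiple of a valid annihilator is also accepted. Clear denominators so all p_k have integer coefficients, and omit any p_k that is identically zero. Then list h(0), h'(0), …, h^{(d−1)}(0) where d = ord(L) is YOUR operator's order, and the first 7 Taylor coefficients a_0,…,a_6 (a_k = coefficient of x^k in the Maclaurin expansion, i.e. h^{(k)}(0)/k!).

L = (2 + 26·x)·Dx + (-1 - x + 13·x^2 + 13·x^3)·Dx^2  (order 2).
h: a_k = 0, 3, 3, 14, 39/2, 546/5, 169, …
ICs: h(0) = 0, h′(0) = 3.

f: a_k = 3, 3, 12, 21, 57, 120, 291, …
L₀ from L_f via x↦r, Dx↦r'^{-1}Dx.
∫: right-multiply L₀ by Dx.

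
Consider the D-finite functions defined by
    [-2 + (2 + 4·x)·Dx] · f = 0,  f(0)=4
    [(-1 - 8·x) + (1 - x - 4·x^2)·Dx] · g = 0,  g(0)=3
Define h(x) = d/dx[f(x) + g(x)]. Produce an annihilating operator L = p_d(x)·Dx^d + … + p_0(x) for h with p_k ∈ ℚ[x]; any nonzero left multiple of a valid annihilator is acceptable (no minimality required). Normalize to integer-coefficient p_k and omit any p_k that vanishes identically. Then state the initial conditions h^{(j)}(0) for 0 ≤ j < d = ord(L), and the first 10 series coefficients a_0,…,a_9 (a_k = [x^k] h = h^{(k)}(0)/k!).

f: a_k = 4, 4, -2, 2, -5/2, 7/2, -21/4, 33/4, -429/32, 715/32, …
g: a_k = 3, 3, 15, 27, 87, 195, 543, 1323, 3495, 8787, …
L₀ := lclm(L_f,L_g); ord L₀ ≤ 1+1.
Derive L from L₀ (diff closure).
L = (-84 - 630·x - 1632·x^2 - 2112·x^3 - 1920·x^4) + (-51 - 678·x - 2781·x^2 - 5904·x^3 - 8208·x^4 - 5760·x^5)·Dx + (11 + 62·x + 117·x^2 - 102·x^3 - 1040·x^4 - 2016·x^5 - 1280·x^6)·Dx^2  (order 2).
h: a_k = 7, 26, 87, 338, 1985/2, 6453/2, 37275/4, 111411/4, 2537091/32, 7273285/32, …
ICs: h(0) = 7, h′(0) = 26.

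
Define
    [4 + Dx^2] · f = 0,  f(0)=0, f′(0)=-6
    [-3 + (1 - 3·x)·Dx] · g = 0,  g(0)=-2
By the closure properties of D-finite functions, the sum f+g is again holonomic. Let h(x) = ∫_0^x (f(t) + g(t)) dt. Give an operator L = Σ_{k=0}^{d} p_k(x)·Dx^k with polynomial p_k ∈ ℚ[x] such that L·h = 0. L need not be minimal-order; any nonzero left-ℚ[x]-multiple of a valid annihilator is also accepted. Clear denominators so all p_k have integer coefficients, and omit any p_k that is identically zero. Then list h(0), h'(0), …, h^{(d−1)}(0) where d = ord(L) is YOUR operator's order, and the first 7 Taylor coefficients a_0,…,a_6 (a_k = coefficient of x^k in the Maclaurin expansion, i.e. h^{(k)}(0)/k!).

f: a_k = 0, -6, 0, 4, 0, -4/5, 0, …
g: a_k = -2, -6, -18, -54, -162, -486, -1458, …
Weyl lclm of L_f,L_g ⇒ L₀ (ord ≤ 3).
h=∫₀ˣh₀: take L = L₀·Dx.
L = (-348 + 144·x - 216·x^2)·Dx + (44 - 180·x + 216·x^2 - 216·x^3)·Dx^2 + (-87 + 36·x - 54·x^2)·Dx^3 + (11 - 45·x + 54·x^2 - 54·x^3)·Dx^4  (order 4).
h: a_k = 0, -2, -6, -6, -25/2, -162/5, -1217/15, …
ICs: h(0) = 0, h′(0) = -2, h′′(0) = -12, h′′′(0) = -36.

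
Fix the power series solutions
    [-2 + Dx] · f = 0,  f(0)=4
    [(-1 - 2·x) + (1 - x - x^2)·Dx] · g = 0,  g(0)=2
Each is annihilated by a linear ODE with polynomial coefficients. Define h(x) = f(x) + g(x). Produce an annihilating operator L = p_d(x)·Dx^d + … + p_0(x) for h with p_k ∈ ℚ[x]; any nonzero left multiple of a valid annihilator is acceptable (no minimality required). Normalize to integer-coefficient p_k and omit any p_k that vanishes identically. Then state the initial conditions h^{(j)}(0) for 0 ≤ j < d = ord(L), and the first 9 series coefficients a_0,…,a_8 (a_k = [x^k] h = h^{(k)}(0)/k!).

L = (4 + 8·x + 24·x^2 + 8·x^3) + (-14·x - 10·x^2 + 8·x^3 + 4·x^4)·Dx + (-1 + 5·x - x^2 - 6·x^3 - 2·x^4)·Dx^2  (order 2).
h: a_k = 6, 10, 12, 34/3, 38/3, 256/15, 1186/45, 13262/315, 21428/315, …
ICs: h(0) = 6, h′(0) = 10.

f: a_k = 4, 8, 8, 16/3, 8/3, 16/15, 16/45, 32/315, 8/315, …
g: a_k = 2, 2, 4, 6, 10, 16, 26, 42, 68, …
L₀ := lclm(L_f,L_g); ord L₀ ≤ 1+1.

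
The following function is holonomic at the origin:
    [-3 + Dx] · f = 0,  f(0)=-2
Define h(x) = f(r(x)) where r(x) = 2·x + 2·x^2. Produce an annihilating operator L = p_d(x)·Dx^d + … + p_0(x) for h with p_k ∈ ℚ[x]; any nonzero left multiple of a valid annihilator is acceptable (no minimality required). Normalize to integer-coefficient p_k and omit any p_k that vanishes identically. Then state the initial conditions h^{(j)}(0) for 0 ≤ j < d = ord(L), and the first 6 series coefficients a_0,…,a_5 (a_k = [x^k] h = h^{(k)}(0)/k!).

f: a_k = -2, -6, -9, -9, -27/4, -81/20, …
h₀=f(r): pull back L_f along r ⇒ L₀.
L = (-6 - 12·x) + Dx  (order 1).
h: a_k = -2, -12, -48, -144, -360, -3888/5, …
ICs: h(0) = -2.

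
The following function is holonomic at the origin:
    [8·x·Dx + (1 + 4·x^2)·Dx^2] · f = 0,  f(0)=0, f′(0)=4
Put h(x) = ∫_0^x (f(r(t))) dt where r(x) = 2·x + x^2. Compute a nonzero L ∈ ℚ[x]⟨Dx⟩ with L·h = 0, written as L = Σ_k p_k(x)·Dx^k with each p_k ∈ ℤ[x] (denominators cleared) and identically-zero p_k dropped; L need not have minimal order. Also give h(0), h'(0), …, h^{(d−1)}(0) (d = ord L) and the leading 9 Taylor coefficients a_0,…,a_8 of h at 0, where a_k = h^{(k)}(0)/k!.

f: a_k = 0, 4, 0, -16/3, 0, 64/5, 0, -256/7, 0, …
L₀ from L_f via x↦r, Dx↦r'^{-1}Dx.
∫: right-multiply L₀ by Dx.
L = (-1 + 32·x + 64·x^2 + 48·x^3 + 12·x^4)·Dx^2 + (1 + x + 16·x^2 + 32·x^3 + 20·x^4 + 4·x^5)·Dx^3  (order 3).
h: a_k = 0, 0, 4, 4/3, -32/3, -64/5, 944/15, 3056/21, -3200/7, …
ICs: h(0) = 0, h′(0) = 0, h′′(0) = 8.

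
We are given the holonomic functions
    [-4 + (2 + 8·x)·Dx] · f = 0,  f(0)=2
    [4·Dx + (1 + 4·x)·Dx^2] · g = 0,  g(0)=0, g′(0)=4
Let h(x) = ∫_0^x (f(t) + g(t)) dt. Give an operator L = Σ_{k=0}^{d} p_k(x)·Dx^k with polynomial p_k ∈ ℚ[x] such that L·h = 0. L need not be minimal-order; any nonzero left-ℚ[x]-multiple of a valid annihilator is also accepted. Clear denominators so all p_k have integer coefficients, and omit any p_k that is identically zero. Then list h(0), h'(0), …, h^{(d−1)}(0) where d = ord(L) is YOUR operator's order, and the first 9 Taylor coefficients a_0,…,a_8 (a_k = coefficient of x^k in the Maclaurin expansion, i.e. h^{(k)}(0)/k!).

L = 8·Dx^2 + (10 + 40·x)·Dx^3 + (1 + 8·x + 16·x^2)·Dx^4  (order 4).
h: a_k = 0, 2, 4, -4, 22/3, -84/5, 652/15, -2552/21, 2510/7, …
ICs: h(0) = 0, h′(0) = 2, h′′(0) = 8, h′′′(0) = -24.

f: a_k = 2, 4, -4, 8, -20, 56, -168, 528, -1716, …
g: a_k = 0, 4, -8, 64/3, -64, 1024/5, -2048/3, 16384/7, -8192, …
L₀ := lclm(L_f,L_g); ord L₀ ≤ 1+2.
Integrate: L := L₀·Dx.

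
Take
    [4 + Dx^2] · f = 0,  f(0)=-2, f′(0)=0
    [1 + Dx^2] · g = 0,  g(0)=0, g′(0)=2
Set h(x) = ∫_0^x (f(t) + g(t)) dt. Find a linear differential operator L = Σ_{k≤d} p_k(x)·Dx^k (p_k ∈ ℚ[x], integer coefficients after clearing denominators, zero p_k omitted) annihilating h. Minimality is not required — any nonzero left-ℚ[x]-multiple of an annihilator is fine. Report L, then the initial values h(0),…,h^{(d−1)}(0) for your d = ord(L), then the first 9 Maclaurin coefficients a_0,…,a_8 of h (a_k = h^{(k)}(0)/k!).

f: a_k = -2, 0, 4, 0, -4/3, 0, 8/45, 0, -4/315, …
g: a_k = 0, 2, 0, -1/3, 0, 1/60, 0, -1/2520, 0, …
h₀=f+g: left-lcm gives L₀, ord ≤ 4.
Integrate: L := L₀·Dx.
L = 4·Dx + 5·Dx^3 + Dx^5  (order 5).
h: a_k = 0, -2, 1, 4/3, -1/12, -4/15, 1/360, 8/315, -1/20160, …
ICs: h(0) = 0, h′(0) = -2, h′′(0) = 2, h′′′(0) = 8, h′′′′(0) = -2.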